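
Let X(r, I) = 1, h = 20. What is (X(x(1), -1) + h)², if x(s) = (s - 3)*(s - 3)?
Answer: 441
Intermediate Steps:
x(s) = (-3 + s)² (x(s) = (-3 + s)*(-3 + s) = (-3 + s)²)
(X(x(1), -1) + h)² = (1 + 20)² = 21² = 441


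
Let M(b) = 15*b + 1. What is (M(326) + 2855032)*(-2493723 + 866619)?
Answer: -4653392152992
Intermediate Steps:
M(b) = 1 + 15*b
(M(326) + 2855032)*(-2493723 + 866619) = ((1 + 15*326) + 2855032)*(-2493723 + 866619) = ((1 + 4890) + 2855032)*(-1627104) = (4891 + 2855032)*(-1627104) = 2859923*(-1627104) = -4653392152992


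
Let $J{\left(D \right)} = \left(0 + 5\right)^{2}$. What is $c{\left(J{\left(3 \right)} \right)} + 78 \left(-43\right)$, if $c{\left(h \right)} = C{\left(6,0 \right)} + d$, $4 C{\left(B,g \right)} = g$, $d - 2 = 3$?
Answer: $-3349$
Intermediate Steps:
$d = 5$ ($d = 2 + 3 = 5$)
$C{\left(B,g \right)} = \frac{g}{4}$
$J{\left(D \right)} = 25$ ($J{\left(D \right)} = 5^{2} = 25$)
$c{\left(h \right)} = 5$ ($c{\left(h \right)} = \frac{1}{4} \cdot 0 + 5 = 0 + 5 = 5$)
$c{\left(J{\left(3 \right)} \right)} + 78 \left(-43\right) = 5 + 78 \left(-43\right) = 5 - 3354 = -3349$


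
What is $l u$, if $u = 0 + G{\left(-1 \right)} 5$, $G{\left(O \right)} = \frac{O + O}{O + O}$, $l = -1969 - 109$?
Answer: $-10390$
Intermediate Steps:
$l = -2078$
$G{\left(O \right)} = 1$ ($G{\left(O \right)} = \frac{2 O}{2 O} = 2 O \frac{1}{2 O} = 1$)
$u = 5$ ($u = 0 + 1 \cdot 5 = 0 + 5 = 5$)
$l u = \left(-2078\right) 5 = -10390$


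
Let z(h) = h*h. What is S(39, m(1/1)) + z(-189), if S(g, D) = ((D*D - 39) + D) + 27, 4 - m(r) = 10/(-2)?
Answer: 35799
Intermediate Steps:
z(h) = h²
m(r) = 9 (m(r) = 4 - 10/(-2) = 4 - 10*(-1)/2 = 4 - 1*(-5) = 4 + 5 = 9)
S(g, D) = -12 + D + D² (S(g, D) = ((D² - 39) + D) + 27 = ((-39 + D²) + D) + 27 = (-39 + D + D²) + 27 = -12 + D + D²)
S(39, m(1/1)) + z(-189) = (-12 + 9 + 9²) + (-189)² = (-12 + 9 + 81) + 35721 = 78 + 35721 = 35799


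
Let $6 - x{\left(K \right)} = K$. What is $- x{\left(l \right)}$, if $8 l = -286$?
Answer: $- \frac{167}{4} \approx -41.75$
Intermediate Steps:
$l = - \frac{143}{4}$ ($l = \frac{1}{8} \left(-286\right) = - \frac{143}{4} \approx -35.75$)
$x{\left(K \right)} = 6 - K$
$- x{\left(l \right)} = - (6 - - \frac{143}{4}) = - (6 + \frac{143}{4}) = \left(-1\right) \frac{167}{4} = - \frac{167}{4}$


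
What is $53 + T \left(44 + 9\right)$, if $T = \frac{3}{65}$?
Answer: $\frac{3604}{65} \approx 55.446$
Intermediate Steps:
$T = \frac{3}{65}$ ($T = 3 \cdot \frac{1}{65} = \frac{3}{65} \approx 0.046154$)
$53 + T \left(44 + 9\right) = 53 + \frac{3 \left(44 + 9\right)}{65} = 53 + \frac{3}{65} \cdot 53 = 53 + \frac{159}{65} = \frac{3604}{65}$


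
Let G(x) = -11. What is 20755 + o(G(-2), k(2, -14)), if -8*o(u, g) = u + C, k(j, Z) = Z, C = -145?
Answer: 41549/2 ≈ 20775.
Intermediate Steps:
o(u, g) = 145/8 - u/8 (o(u, g) = -(u - 145)/8 = -(-145 + u)/8 = 145/8 - u/8)
20755 + o(G(-2), k(2, -14)) = 20755 + (145/8 - 1/8*(-11)) = 20755 + (145/8 + 11/8) = 20755 + 39/2 = 41549/2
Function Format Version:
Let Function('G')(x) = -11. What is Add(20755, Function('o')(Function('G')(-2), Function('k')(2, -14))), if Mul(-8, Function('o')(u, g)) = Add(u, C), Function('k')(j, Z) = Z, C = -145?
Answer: Rational(41549, 2) ≈ 20775.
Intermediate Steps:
Function('o')(u, g) = Add(Rational(145, 8), Mul(Rational(-1, 8), u)) (Function('o')(u, g) = Mul(Rational(-1, 8), Add(u, -145)) = Mul(Rational(-1, 8), Add(-145, u)) = Add(Rational(145, 8), Mul(Rational(-1, 8), u)))
Add(20755, Function('o')(Function('G')(-2), Function('k')(2, -14))) = Add(20755, Add(Rational(145, 8), Mul(Rational(-1, 8), -11))) = Add(20755, Add(Rational(145, 8), Rational(11, 8))) = Add(20755, Rational(39, 2)) = Rational(41549, 2)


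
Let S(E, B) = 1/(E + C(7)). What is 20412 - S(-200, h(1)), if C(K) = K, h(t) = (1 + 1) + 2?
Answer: 3939517/193 ≈ 20412.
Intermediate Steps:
h(t) = 4 (h(t) = 2 + 2 = 4)
S(E, B) = 1/(7 + E) (S(E, B) = 1/(E + 7) = 1/(7 + E))
20412 - S(-200, h(1)) = 20412 - 1/(7 - 200) = 20412 - 1/(-193) = 20412 - 1*(-1/193) = 20412 + 1/193 = 3939517/193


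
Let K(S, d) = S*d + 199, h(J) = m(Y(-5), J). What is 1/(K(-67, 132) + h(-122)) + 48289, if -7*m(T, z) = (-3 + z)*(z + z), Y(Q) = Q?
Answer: 4395023328/91015 ≈ 48289.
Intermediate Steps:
m(T, z) = -2*z*(-3 + z)/7 (m(T, z) = -(-3 + z)*(z + z)/7 = -(-3 + z)*2*z/7 = -2*z*(-3 + z)/7)
h(J) = 2*J*(3 - J)/7
K(S, d) = 199 + S*d
1/(K(-67, 132) + h(-122)) + 48289 = 1/((199 - 67*132) + (2/7)*(-122)*(3 - 1*(-122))) + 48289 = 1/((199 - 8844) + (2/7)*(-122)*(3 + 122)) + 48289 = 1/(-8645 + (2/7)*(-122)*125) + 48289 = 1/(-8645 - 30500/7) + 48289 = 1/(-91015/7) + 48289 = -7/91015 + 48289 = 4395023328/91015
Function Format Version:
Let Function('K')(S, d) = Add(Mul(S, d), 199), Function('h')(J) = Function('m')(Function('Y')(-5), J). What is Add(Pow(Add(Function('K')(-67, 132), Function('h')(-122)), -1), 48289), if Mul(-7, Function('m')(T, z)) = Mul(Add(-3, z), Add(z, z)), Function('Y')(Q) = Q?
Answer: Rational(4395023328, 91015) ≈ 48289.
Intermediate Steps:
Function('m')(T, z) = Mul(Rational(-2, 7), z, Add(-3, z)) (Function('m')(T, z) = Mul(Rational(-1, 7), Mul(Add(-3, z), Add(z, z))) = Mul(Rational(-1, 7), Mul(Add(-3, z), Mul(2, z))) = Mul(Rational(-1, 7), Mul(2, z, Add(-3, z))) = Mul(Rational(-2, 7), z, Add(-3, z)))
Function('h')(J) = Mul(Rational(2, 7), J, Add(3, Mul(-1, J)))
Function('K')(S, d) = Add(199, Mul(S, d))
Add(Pow(Add(Function('K')(-67, 132), Function('h')(-122)), -1), 48289) = Add(Pow(Add(Add(199, Mul(-67, 132)), Mul(Rational(2, 7), -122, Add(3, Mul(-1, -122)))), -1), 48289) = Add(Pow(Add(Add(199, -8844), Mul(Rational(2, 7), -122, Add(3, 122))), -1), 48289) = Add(Pow(Add(-8645, Mul(Rational(2, 7), -122, 125)), -1), 48289) = Add(Pow(Add(-8645, Rational(-30500, 7)), -1), 48289) = Add(Pow(Rational(-91015, 7), -1), 48289) = Add(Rational(-7, 91015), 48289) = Rational(4395023328, 91015)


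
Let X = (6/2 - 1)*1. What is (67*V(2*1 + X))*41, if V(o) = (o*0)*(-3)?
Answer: 0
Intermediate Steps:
X = 2 (X = (6*(½) - 1)*1 = (3 - 1)*1 = 2*1 = 2)
V(o) = 0 (V(o) = 0*(-3) = 0)
(67*V(2*1 + X))*41 = (67*0)*41 = 0*41 = 0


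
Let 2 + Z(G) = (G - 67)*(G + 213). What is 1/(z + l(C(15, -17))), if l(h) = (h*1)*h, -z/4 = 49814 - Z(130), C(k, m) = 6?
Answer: -1/112792 ≈ -8.8659e-6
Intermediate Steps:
Z(G) = -2 + (-67 + G)*(213 + G) (Z(G) = -2 + (G - 67)*(G + 213) = -2 + (-67 + G)*(213 + G))
z = -112828 (z = -4*(49814 - (-14273 + 130² + 146*130)) = -4*(49814 - (-14273 + 16900 + 18980)) = -4*(49814 - 1*21607) = -4*(49814 - 21607) = -4*28207 = -112828)
l(h) = h² (l(h) = h*h = h²)
1/(z + l(C(15, -17))) = 1/(-112828 + 6²) = 1/(-112828 + 36) = 1/(-112792) = -1/112792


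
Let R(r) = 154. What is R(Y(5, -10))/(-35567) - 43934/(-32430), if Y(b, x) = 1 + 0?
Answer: 111257597/82388415 ≈ 1.3504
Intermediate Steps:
Y(b, x) = 1
R(Y(5, -10))/(-35567) - 43934/(-32430) = 154/(-35567) - 43934/(-32430) = 154*(-1/35567) - 43934*(-1/32430) = -22/5081 + 21967/16215 = 111257597/82388415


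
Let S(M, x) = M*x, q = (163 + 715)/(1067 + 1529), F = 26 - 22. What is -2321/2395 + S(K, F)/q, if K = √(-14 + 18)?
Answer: 23850761/1051405 ≈ 22.685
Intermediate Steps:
F = 4
K = 2 (K = √4 = 2)
q = 439/1298 (q = 878/2596 = 878*(1/2596) = 439/1298 ≈ 0.33821)
-2321/2395 + S(K, F)/q = -2321/2395 + (2*4)/(439/1298) = -2321*1/2395 + 8*(1298/439) = -2321/2395 + 10384/439 = 23850761/1051405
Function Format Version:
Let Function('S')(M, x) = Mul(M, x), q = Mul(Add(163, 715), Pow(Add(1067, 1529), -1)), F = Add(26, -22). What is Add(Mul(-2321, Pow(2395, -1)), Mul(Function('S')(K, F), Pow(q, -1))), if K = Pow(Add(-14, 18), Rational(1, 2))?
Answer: Rational(23850761, 1051405) ≈ 22.685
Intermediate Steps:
F = 4
K = 2 (K = Pow(4, Rational(1, 2)) = 2)
q = Rational(439, 1298) (q = Mul(878, Pow(2596, -1)) = Mul(878, Rational(1, 2596)) = Rational(439, 1298) ≈ 0.33821)
Add(Mul(-2321, Pow(2395, -1)), Mul(Function('S')(K, F), Pow(q, -1))) = Add(Mul(-2321, Pow(2395, -1)), Mul(Mul(2, 4), Pow(Rational(439, 1298), -1))) = Add(Mul(-2321, Rational(1, 2395)), Mul(8, Rational(1298, 439))) = Add(Rational(-2321, 2395), Rational(10384, 439)) = Rational(23850761, 1051405)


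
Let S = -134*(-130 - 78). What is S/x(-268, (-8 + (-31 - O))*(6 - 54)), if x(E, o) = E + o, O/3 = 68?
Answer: 6968/2849 ≈ 2.4458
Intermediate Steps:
O = 204 (O = 3*68 = 204)
S = 27872 (S = -134*(-208) = 27872)
S/x(-268, (-8 + (-31 - O))*(6 - 54)) = 27872/(-268 + (-8 + (-31 - 1*204))*(6 - 54)) = 27872/(-268 + (-8 + (-31 - 204))*(-48)) = 27872/(-268 + (-8 - 235)*(-48)) = 27872/(-268 - 243*(-48)) = 27872/(-268 + 11664) = 27872/11396 = 27872*(1/11396) = 6968/2849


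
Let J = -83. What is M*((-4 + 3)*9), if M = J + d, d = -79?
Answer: 1458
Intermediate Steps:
M = -162 (M = -83 - 79 = -162)
M*((-4 + 3)*9) = -162*(-4 + 3)*9 = -(-162)*9 = -162*(-9) = 1458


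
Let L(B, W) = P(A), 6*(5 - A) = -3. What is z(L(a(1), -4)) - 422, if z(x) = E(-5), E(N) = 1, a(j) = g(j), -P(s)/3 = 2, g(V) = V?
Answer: -421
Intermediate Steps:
A = 11/2 (A = 5 - 1/6*(-3) = 5 + 1/2 = 11/2 ≈ 5.5000)
P(s) = -6 (P(s) = -3*2 = -6)
a(j) = j
L(B, W) = -6
z(x) = 1
z(L(a(1), -4)) - 422 = 1 - 422 = -421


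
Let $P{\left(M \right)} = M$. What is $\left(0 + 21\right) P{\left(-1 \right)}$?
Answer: $-21$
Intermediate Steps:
$\left(0 + 21\right) P{\left(-1 \right)} = \left(0 + 21\right) \left(-1\right) = 21 \left(-1\right) = -21$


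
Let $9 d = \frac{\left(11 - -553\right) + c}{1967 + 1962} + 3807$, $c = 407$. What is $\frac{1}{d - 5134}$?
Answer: $- \frac{35361}{166584700} \approx -0.00021227$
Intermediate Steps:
$d = \frac{14958674}{35361}$ ($d = \frac{\frac{\left(11 - -553\right) + 407}{1967 + 1962} + 3807}{9} = \frac{\frac{\left(11 + 553\right) + 407}{3929} + 3807}{9} = \frac{\left(564 + 407\right) \frac{1}{3929} + 3807}{9} = \frac{971 \cdot \frac{1}{3929} + 3807}{9} = \frac{\frac{971}{3929} + 3807}{9} = \frac{1}{9} \cdot \frac{14958674}{3929} = \frac{14958674}{35361} \approx 423.03$)
$\frac{1}{d - 5134} = \frac{1}{\frac{14958674}{35361} - 5134} = \frac{1}{- \frac{166584700}{35361}} = - \frac{35361}{166584700}$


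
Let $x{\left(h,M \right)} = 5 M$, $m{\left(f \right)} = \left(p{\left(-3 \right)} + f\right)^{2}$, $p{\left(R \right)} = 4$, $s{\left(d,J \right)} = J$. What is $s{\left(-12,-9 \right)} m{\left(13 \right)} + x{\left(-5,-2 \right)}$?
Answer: $-2611$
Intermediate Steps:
$m{\left(f \right)} = \left(4 + f\right)^{2}$
$s{\left(-12,-9 \right)} m{\left(13 \right)} + x{\left(-5,-2 \right)} = - 9 \left(4 + 13\right)^{2} + 5 \left(-2\right) = - 9 \cdot 17^{2} - 10 = \left(-9\right) 289 - 10 = -2601 - 10 = -2611$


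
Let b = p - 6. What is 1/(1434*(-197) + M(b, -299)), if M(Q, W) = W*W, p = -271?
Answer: -1/193097 ≈ -5.1787e-6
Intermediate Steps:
b = -277 (b = -271 - 6 = -277)
M(Q, W) = W**2
1/(1434*(-197) + M(b, -299)) = 1/(1434*(-197) + (-299)**2) = 1/(-282498 + 89401) = 1/(-193097) = -1/193097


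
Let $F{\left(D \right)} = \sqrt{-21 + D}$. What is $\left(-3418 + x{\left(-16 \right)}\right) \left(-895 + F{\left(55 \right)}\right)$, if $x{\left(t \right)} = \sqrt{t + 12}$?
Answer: $2 \left(895 - \sqrt{34}\right) \left(1709 - i\right) \approx 3.0392 \cdot 10^{6} - 1778.3 i$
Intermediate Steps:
$x{\left(t \right)} = \sqrt{12 + t}$
$\left(-3418 + x{\left(-16 \right)}\right) \left(-895 + F{\left(55 \right)}\right) = \left(-3418 + \sqrt{12 - 16}\right) \left(-895 + \sqrt{-21 + 55}\right) = \left(-3418 + \sqrt{-4}\right) \left(-895 + \sqrt{34}\right) = \left(-3418 + 2 i\right) \left(-895 + \sqrt{34}\right)$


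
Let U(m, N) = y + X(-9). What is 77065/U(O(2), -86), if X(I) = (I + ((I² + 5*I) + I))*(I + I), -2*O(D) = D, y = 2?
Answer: -77065/322 ≈ -239.33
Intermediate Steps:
O(D) = -D/2
X(I) = 2*I*(I² + 7*I) (X(I) = (I + (I² + 6*I))*(2*I) = (I² + 7*I)*(2*I) = 2*I*(I² + 7*I))
U(m, N) = -322 (U(m, N) = 2 + 2*(-9)²*(7 - 9) = 2 + 2*81*(-2) = 2 - 324 = -322)
77065/U(O(2), -86) = 77065/(-322) = 77065*(-1/322) = -77065/322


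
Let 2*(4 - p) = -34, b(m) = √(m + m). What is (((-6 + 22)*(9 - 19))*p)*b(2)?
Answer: -6720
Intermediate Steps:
b(m) = √2*√m (b(m) = √(2*m) = √2*√m)
p = 21 (p = 4 - ½*(-34) = 4 + 17 = 21)
(((-6 + 22)*(9 - 19))*p)*b(2) = (((-6 + 22)*(9 - 19))*21)*(√2*√2) = ((16*(-10))*21)*2 = -160*21*2 = -3360*2 = -6720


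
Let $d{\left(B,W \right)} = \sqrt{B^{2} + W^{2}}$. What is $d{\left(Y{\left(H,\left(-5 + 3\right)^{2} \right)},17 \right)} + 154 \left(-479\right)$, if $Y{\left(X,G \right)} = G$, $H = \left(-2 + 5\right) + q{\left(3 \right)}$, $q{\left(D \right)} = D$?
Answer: $-73766 + \sqrt{305} \approx -73749.0$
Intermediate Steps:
$H = 6$ ($H = \left(-2 + 5\right) + 3 = 3 + 3 = 6$)
$d{\left(Y{\left(H,\left(-5 + 3\right)^{2} \right)},17 \right)} + 154 \left(-479\right) = \sqrt{\left(\left(-5 + 3\right)^{2}\right)^{2} + 17^{2}} + 154 \left(-479\right) = \sqrt{\left(\left(-2\right)^{2}\right)^{2} + 289} - 73766 = \sqrt{4^{2} + 289} - 73766 = \sqrt{16 + 289} - 73766 = \sqrt{305} - 73766 = -73766 + \sqrt{305}$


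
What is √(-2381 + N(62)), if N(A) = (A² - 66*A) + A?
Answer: I*√2567 ≈ 50.666*I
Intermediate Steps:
N(A) = A² - 65*A
√(-2381 + N(62)) = √(-2381 + 62*(-65 + 62)) = √(-2381 + 62*(-3)) = √(-2381 - 186) = √(-2567) = I*√2567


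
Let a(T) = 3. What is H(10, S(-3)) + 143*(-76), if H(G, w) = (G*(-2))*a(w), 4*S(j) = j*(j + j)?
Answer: -10928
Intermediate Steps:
S(j) = j²/2 (S(j) = (j*(j + j))/4 = (j*(2*j))/4 = (2*j²)/4 = j²/2)
H(G, w) = -6*G (H(G, w) = (G*(-2))*3 = -2*G*3 = -6*G)
H(10, S(-3)) + 143*(-76) = -6*10 + 143*(-76) = -60 - 10868 = -10928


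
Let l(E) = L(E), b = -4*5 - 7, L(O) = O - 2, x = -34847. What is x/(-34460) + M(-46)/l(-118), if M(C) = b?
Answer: 85201/68920 ≈ 1.2362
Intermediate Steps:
L(O) = -2 + O
b = -27 (b = -20 - 7 = -27)
M(C) = -27
l(E) = -2 + E
x/(-34460) + M(-46)/l(-118) = -34847/(-34460) - 27/(-2 - 118) = -34847*(-1/34460) - 27/(-120) = 34847/34460 - 27*(-1/120) = 34847/34460 + 9/40 = 85201/68920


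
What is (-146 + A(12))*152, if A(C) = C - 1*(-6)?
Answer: -19456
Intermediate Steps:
A(C) = 6 + C (A(C) = C + 6 = 6 + C)
(-146 + A(12))*152 = (-146 + (6 + 12))*152 = (-146 + 18)*152 = -128*152 = -19456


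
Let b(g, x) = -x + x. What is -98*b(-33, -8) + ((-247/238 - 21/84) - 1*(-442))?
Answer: 209779/476 ≈ 440.71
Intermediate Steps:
b(g, x) = 0
-98*b(-33, -8) + ((-247/238 - 21/84) - 1*(-442)) = -98*0 + ((-247/238 - 21/84) - 1*(-442)) = 0 + ((-247*1/238 - 21*1/84) + 442) = 0 + ((-247/238 - ¼) + 442) = 0 + (-613/476 + 442) = 0 + 209779/476 = 209779/476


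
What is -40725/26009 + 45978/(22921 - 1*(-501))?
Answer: 120990426/304591399 ≈ 0.39722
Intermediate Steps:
-40725/26009 + 45978/(22921 - 1*(-501)) = -40725*1/26009 + 45978/(22921 + 501) = -40725/26009 + 45978/23422 = -40725/26009 + 45978*(1/23422) = -40725/26009 + 22989/11711 = 120990426/304591399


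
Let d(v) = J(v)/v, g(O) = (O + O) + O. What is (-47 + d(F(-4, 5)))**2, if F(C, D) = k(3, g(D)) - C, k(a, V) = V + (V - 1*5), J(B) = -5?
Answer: 1871424/841 ≈ 2225.2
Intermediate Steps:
g(O) = 3*O (g(O) = 2*O + O = 3*O)
k(a, V) = -5 + 2*V (k(a, V) = V + (V - 5) = V + (-5 + V) = -5 + 2*V)
F(C, D) = -5 - C + 6*D (F(C, D) = (-5 + 2*(3*D)) - C = (-5 + 6*D) - C = -5 - C + 6*D)
d(v) = -5/v
(-47 + d(F(-4, 5)))**2 = (-47 - 5/(-5 - 1*(-4) + 6*5))**2 = (-47 - 5/(-5 + 4 + 30))**2 = (-47 - 5/29)**2 = (-1368/29)**2 = 1871424/841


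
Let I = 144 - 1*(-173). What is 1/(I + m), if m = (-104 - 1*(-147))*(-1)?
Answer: 1/274 ≈ 0.0036496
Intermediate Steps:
I = 317 (I = 144 + 173 = 317)
m = -43 (m = (-104 + 147)*(-1) = 43*(-1) = -43)
1/(I + m) = 1/(317 - 43) = 1/274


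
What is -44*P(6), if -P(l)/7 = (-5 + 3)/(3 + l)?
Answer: -616/9 ≈ -68.444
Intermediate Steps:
P(l) = 14/(3 + l) (P(l) = -7*(-5 + 3)/(3 + l) = -(-14)/(3 + l) = 14/(3 + l))
-44*P(6) = -616/(3 + 6) = -616/9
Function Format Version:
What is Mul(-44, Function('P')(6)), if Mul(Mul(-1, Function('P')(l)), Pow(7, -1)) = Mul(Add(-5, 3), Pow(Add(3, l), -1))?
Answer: Rational(-616, 9) ≈ -68.444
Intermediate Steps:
Function('P')(l) = Mul(14, Pow(Add(3, l), -1)) (Function('P')(l) = Mul(-7, Mul(Add(-5, 3), Pow(Add(3, l), -1))) = Mul(-7, Mul(-2, Pow(Add(3, l), -1))) = Mul(14, Pow(Add(3, l), -1)))
Mul(-44, Function('P')(6)) = Mul(-44, Mul(14, Pow(Add(3, 6), -1))) = Mul(-44, Mul(14, Pow(9, -1))) = Mul(-44, Mul(14, Rational(1, 9))) = Mul(-44, Rational(14, 9)) = Rational(-616, 9)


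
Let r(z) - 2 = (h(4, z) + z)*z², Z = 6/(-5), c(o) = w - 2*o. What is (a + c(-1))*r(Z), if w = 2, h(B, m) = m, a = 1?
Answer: -182/25 ≈ -7.2800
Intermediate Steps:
c(o) = 2 - 2*o
Z = -6/5 (Z = 6*(-⅕) = -6/5 ≈ -1.2000)
r(z) = 2 + 2*z³ (r(z) = 2 + (z + z)*z² = 2 + (2*z)*z² = 2 + 2*z³)
(a + c(-1))*r(Z) = (1 + (2 - 2*(-1)))*(2 + 2*(-6/5)³) = (1 + (2 + 2))*(2 + 2*(-216/125)) = (1 + 4)*(2 - 432/125) = 5*(-182/125) = -182/25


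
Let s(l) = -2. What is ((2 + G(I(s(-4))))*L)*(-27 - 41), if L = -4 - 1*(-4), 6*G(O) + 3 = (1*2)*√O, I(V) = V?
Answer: 0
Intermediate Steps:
G(O) = -½ + √O/3 (G(O) = -½ + ((1*2)*√O)/6 = -½ + (2*√O)/6 = -½ + √O/3)
L = 0 (L = -4 + 4 = 0)
((2 + G(I(s(-4))))*L)*(-27 - 41) = ((2 + (-½ + √(-2)/3))*0)*(-27 - 41) = ((2 + (-½ + (I*√2)/3))*0)*(-68) = ((2 + (-½ + I*√2/3))*0)*(-68) = ((3/2 + I*√2/3)*0)*(-68) = 0*(-68) = 0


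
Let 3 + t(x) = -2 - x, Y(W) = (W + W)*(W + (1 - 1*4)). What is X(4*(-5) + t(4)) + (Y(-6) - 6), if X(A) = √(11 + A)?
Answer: 102 + 3*I*√2 ≈ 102.0 + 4.2426*I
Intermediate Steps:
Y(W) = 2*W*(-3 + W) (Y(W) = (2*W)*(W + (1 - 4)) = (2*W)*(W - 3) = (2*W)*(-3 + W) = 2*W*(-3 + W))
t(x) = -5 - x (t(x) = -3 + (-2 - x) = -5 - x)
X(4*(-5) + t(4)) + (Y(-6) - 6) = √(11 + (4*(-5) + (-5 - 1*4))) + (2*(-6)*(-3 - 6) - 6) = √(11 + (-20 + (-5 - 4))) + (2*(-6)*(-9) - 6) = √(11 + (-20 - 9)) + (108 - 6) = √(11 - 29) + 102 = √(-18) + 102 = 3*I*√2 + 102 = 102 + 3*I*√2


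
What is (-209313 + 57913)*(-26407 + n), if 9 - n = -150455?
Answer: -18782229800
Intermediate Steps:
n = 150464 (n = 9 - 1*(-150455) = 9 + 150455 = 150464)
(-209313 + 57913)*(-26407 + n) = (-209313 + 57913)*(-26407 + 150464) = -151400*124057 = -18782229800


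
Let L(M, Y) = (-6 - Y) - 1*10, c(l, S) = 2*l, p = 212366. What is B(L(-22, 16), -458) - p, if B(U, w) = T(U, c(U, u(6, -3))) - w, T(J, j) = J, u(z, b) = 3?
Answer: -211940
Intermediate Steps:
L(M, Y) = -16 - Y (L(M, Y) = (-6 - Y) - 10 = -16 - Y)
B(U, w) = U - w
B(L(-22, 16), -458) - p = ((-16 - 1*16) - 1*(-458)) - 1*212366 = ((-16 - 16) + 458) - 212366 = (-32 + 458) - 212366 = 426 - 212366 = -211940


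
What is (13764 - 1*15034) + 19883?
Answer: 18613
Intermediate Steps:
(13764 - 1*15034) + 19883 = (13764 - 15034) + 19883 = -1270 + 19883 = 18613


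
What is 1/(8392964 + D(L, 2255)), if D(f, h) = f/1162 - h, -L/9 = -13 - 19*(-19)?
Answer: 581/4875000363 ≈ 1.1918e-7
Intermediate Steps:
L = -3132 (L = -9*(-13 - 19*(-19)) = -9*(-13 + 361) = -9*348 = -3132)
D(f, h) = -h + f/1162 (D(f, h) = f*(1/1162) - h = f/1162 - h = -h + f/1162)
1/(8392964 + D(L, 2255)) = 1/(8392964 + (-1*2255 + (1/1162)*(-3132))) = 1/(8392964 + (-2255 - 1566/581)) = 1/(8392964 - 1311721/581) = 1/(4875000363/581) = 581/4875000363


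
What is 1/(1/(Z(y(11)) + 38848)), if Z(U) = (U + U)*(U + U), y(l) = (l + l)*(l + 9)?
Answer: 813248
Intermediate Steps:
y(l) = 2*l*(9 + l) (y(l) = (2*l)*(9 + l) = 2*l*(9 + l))
Z(U) = 4*U² (Z(U) = (2*U)*(2*U) = 4*U²)
1/(1/(Z(y(11)) + 38848)) = 1/(1/(4*(2*11*(9 + 11))² + 38848)) = 1/(1/(4*(2*11*20)² + 38848)) = 1/(1/(4*440² + 38848)) = 1/(1/(4*193600 + 38848)) = 1/(1/(774400 + 38848)) = 1/(1/813248) = 813248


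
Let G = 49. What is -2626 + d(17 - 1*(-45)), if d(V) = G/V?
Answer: -162763/62 ≈ -2625.2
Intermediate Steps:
d(V) = 49/V
-2626 + d(17 - 1*(-45)) = -2626 + 49/(17 - 1*(-45)) = -2626 + 49/(17 + 45) = -2626 + 49/62 = -162763/62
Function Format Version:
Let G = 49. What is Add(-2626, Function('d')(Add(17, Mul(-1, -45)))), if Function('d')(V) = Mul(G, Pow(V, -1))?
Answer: Rational(-162763, 62) ≈ -2625.2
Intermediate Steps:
Function('d')(V) = Mul(49, Pow(V, -1))
Add(-2626, Function('d')(Add(17, Mul(-1, -45)))) = Add(-2626, Mul(49, Pow(Add(17, Mul(-1, -45)), -1))) = Add(-2626, Mul(49, Pow(Add(17, 45), -1))) = Add(-2626, Mul(49, Pow(62, -1))) = Add(-2626, Mul(49, Rational(1, 62))) = Add(-2626, Rational(49, 62)) = Rational(-162763, 62)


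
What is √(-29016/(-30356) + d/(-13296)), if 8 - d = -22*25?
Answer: √64616344688622/8408612 ≈ 0.95598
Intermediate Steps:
d = 558 (d = 8 - (-22)*25 = 8 - 1*(-550) = 8 + 550 = 558)
√(-29016/(-30356) + d/(-13296)) = √(-29016/(-30356) + 558/(-13296)) = √(-29016*(-1/30356) + 558*(-1/13296)) = √(7254/7589 - 93/2216) = √(15369087/16817224) = √64616344688622/8408612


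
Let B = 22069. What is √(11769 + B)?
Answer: √33838 ≈ 183.95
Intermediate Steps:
√(11769 + B) = √(11769 + 22069) = √33838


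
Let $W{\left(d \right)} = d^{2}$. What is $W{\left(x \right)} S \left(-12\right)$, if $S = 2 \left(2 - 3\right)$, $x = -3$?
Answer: $216$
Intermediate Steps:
$S = -2$ ($S = 2 \left(-1\right) = -2$)
$W{\left(x \right)} S \left(-12\right) = \left(-3\right)^{2} \left(-2\right) \left(-12\right) = 9 \left(-2\right) \left(-12\right) = \left(-18\right) \left(-12\right) = 216$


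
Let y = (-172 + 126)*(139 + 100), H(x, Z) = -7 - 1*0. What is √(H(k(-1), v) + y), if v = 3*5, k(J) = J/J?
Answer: I*√11001 ≈ 104.89*I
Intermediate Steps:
k(J) = 1
v = 15
H(x, Z) = -7 (H(x, Z) = -7 + 0 = -7)
y = -10994 (y = -46*239 = -10994)
√(H(k(-1), v) + y) = √(-7 - 10994) = √(-11001) = I*√11001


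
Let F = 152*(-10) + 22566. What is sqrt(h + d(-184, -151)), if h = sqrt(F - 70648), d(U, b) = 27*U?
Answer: sqrt(-4968 + I*sqrt(49602)) ≈ 1.579 + 70.502*I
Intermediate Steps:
F = 21046 (F = -1520 + 22566 = 21046)
h = I*sqrt(49602) (h = sqrt(21046 - 70648) = sqrt(-49602) = I*sqrt(49602) ≈ 222.72*I)
sqrt(h + d(-184, -151)) = sqrt(I*sqrt(49602) + 27*(-184)) = sqrt(I*sqrt(49602) - 4968) = sqrt(-4968 + I*sqrt(49602))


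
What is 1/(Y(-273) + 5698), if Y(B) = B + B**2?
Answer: 1/79954 ≈ 1.2507e-5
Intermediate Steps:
1/(Y(-273) + 5698) = 1/(-273*(1 - 273) + 5698) = 1/(-273*(-272) + 5698) = 1/(74256 + 5698) = 1/79954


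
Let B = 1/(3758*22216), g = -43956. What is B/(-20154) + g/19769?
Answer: -73960878571462841/33263550106444128 ≈ -2.2235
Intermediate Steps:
B = 1/83487728 (B = (1/3758)*(1/22216) = 1/83487728 ≈ 1.1978e-8)
B/(-20154) + g/19769 = (1/83487728)/(-20154) - 43956/19769 = (1/83487728)*(-1/20154) - 43956*1/19769 = -1/1682611670112 - 43956/19769 = -73960878571462841/33263550106444128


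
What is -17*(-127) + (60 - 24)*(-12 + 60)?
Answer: 3887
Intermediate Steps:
-17*(-127) + (60 - 24)*(-12 + 60) = 2159 + 36*48 = 2159 + 1728 = 3887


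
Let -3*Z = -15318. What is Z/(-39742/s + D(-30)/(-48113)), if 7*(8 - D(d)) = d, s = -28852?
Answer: 8269246936132/2230377775 ≈ 3707.6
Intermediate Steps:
Z = 5106 (Z = -⅓*(-15318) = 5106)
D(d) = 8 - d/7
Z/(-39742/s + D(-30)/(-48113)) = 5106/(-39742/(-28852) + (8 - ⅐*(-30))/(-48113)) = 5106/(-39742*(-1/28852) + (8 + 30/7)*(-1/48113)) = 5106/(19871/14426 + (86/7)*(-1/48113)) = 5106/(19871/14426 - 86/336791) = 5106/(6691133325/4858546966) = 5106*(4858546966/6691133325) = 8269246936132/2230377775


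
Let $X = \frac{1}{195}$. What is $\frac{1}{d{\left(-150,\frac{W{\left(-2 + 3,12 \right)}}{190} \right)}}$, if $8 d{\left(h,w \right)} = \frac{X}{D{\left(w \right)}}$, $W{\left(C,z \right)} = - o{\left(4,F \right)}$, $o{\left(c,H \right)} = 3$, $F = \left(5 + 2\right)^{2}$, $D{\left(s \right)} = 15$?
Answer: $23400$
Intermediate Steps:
$X = \frac{1}{195} \approx 0.0051282$
$F = 49$ ($F = 7^{2} = 49$)
$W{\left(C,z \right)} = -3$ ($W{\left(C,z \right)} = \left(-1\right) 3 = -3$)
$d{\left(h,w \right)} = \frac{1}{23400}$ ($d{\left(h,w \right)} = \frac{\frac{1}{195} \cdot \frac{1}{15}}{8} = \frac{1}{8} \cdot \frac{1}{2925} = \frac{1}{23400}$)
$\frac{1}{d{\left(-150,\frac{W{\left(-2 + 3,12 \right)}}{190} \right)}} = \frac{1}{\frac{1}{23400}} = 23400$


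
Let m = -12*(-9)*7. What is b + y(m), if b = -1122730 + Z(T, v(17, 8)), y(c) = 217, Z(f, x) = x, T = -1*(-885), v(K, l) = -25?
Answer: -1122538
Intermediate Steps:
T = 885
m = 756 (m = 108*7 = 756)
b = -1122755 (b = -1122730 - 25 = -1122755)
b + y(m) = -1122755 + 217 = -1122538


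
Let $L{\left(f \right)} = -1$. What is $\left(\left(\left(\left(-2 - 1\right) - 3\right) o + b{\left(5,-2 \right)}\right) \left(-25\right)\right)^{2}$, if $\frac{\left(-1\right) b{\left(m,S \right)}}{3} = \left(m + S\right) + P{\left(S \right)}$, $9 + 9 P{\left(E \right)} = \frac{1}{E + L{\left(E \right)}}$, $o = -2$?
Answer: $\frac{1890625}{81} \approx 23341.0$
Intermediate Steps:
$P{\left(E \right)} = -1 + \frac{1}{9 \left(-1 + E\right)}$ ($P{\left(E \right)} = -1 + \frac{1}{9 \left(E - 1\right)} = -1 + \frac{1}{9 \left(-1 + E\right)}$)
$b{\left(m,S \right)} = - 3 S - 3 m - \frac{3 \left(\frac{10}{9} - S\right)}{-1 + S}$ ($b{\left(m,S \right)} = - 3 \left(\left(m + S\right) + \frac{\frac{10}{9} - S}{-1 + S}\right) = - 3 \left(\left(S + m\right) + \frac{\frac{10}{9} - S}{-1 + S}\right) = - 3 \left(S + m + \frac{\frac{10}{9} - S}{-1 + S}\right) = - 3 S - 3 m - \frac{3 \left(\frac{10}{9} - S\right)}{-1 + S}$)
$\left(\left(\left(\left(-2 - 1\right) - 3\right) o + b{\left(5,-2 \right)}\right) \left(-25\right)\right)^{2} = \left(\left(\left(\left(-2 - 1\right) - 3\right) \left(-2\right) + \frac{-10 + 9 \left(-2\right) - 9 \left(-1 - 2\right) \left(-2 + 5\right)}{3 \left(-1 - 2\right)}\right) \left(-25\right)\right)^{2} = \left(\left(\left(-3 - 3\right) \left(-2\right) + \frac{-10 - 18 - \left(-27\right) 3}{3 \left(-3\right)}\right) \left(-25\right)\right)^{2} = \left(\left(\left(-6\right) \left(-2\right) + \frac{1}{3} \left(- \frac{1}{3}\right) \left(-10 - 18 + 81\right)\right) \left(-25\right)\right)^{2} = \left(\left(12 + \frac{1}{3} \left(- \frac{1}{3}\right) 53\right) \left(-25\right)\right)^{2} = \left(\left(12 - \frac{53}{9}\right) \left(-25\right)\right)^{2} = \left(\frac{55}{9} \left(-25\right)\right)^{2} = \left(- \frac{1375}{9}\right)^{2} = \frac{1890625}{81}$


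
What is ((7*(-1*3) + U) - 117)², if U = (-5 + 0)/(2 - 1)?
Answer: 20449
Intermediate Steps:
U = -5 (U = -5/1 = -5*1 = -5)
((7*(-1*3) + U) - 117)² = ((7*(-1*3) - 5) - 117)² = ((7*(-3) - 5) - 117)² = ((-21 - 5) - 117)² = (-26 - 117)² = (-143)² = 20449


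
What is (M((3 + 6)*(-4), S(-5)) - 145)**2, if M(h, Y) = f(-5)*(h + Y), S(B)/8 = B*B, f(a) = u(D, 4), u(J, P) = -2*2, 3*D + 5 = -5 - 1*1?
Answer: 641601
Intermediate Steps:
D = -11/3 (D = -5/3 + (-5 - 1*1)/3 = -5/3 + (-5 - 1)/3 = -5/3 + (1/3)*(-6) = -5/3 - 2 = -11/3 ≈ -3.6667)
u(J, P) = -4
f(a) = -4
S(B) = 8*B**2 (S(B) = 8*(B*B) = 8*B**2)
M(h, Y) = -4*Y - 4*h (M(h, Y) = -4*(h + Y) = -4*(Y + h) = -4*Y - 4*h)
(M((3 + 6)*(-4), S(-5)) - 145)**2 = ((-32*(-5)**2 - 4*(3 + 6)*(-4)) - 145)**2 = ((-32*25 - 36*(-4)) - 145)**2 = ((-4*200 - 4*(-36)) - 145)**2 = ((-800 + 144) - 145)**2 = (-656 - 145)**2 = (-801)**2 = 641601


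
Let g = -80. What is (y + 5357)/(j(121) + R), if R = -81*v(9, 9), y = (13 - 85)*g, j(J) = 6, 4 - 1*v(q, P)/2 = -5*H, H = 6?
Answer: -11117/5502 ≈ -2.0205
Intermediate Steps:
v(q, P) = 68 (v(q, P) = 8 - (-10)*6 = 8 - 2*(-30) = 8 + 60 = 68)
y = 5760 (y = (13 - 85)*(-80) = -72*(-80) = 5760)
R = -5508 (R = -81*68 = -5508)
(y + 5357)/(j(121) + R) = (5760 + 5357)/(6 - 5508) = 11117/(-5502) = 11117*(-1/5502) = -11117/5502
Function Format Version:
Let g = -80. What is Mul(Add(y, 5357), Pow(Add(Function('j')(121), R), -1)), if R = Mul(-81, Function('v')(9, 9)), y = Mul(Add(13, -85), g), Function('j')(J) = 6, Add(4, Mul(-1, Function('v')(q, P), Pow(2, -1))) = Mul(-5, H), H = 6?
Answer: Rational(-11117, 5502) ≈ -2.0205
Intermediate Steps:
Function('v')(q, P) = 68 (Function('v')(q, P) = Add(8, Mul(-2, Mul(-5, 6))) = Add(8, Mul(-2, -30)) = Add(8, 60) = 68)
y = 5760 (y = Mul(Add(13, -85), -80) = Mul(-72, -80) = 5760)
R = -5508 (R = Mul(-81, 68) = -5508)
Mul(Add(y, 5357), Pow(Add(Function('j')(121), R), -1)) = Mul(Add(5760, 5357), Pow(Add(6, -5508), -1)) = Mul(11117, Pow(-5502, -1)) = Mul(11117, Rational(-1, 5502)) = Rational(-11117, 5502)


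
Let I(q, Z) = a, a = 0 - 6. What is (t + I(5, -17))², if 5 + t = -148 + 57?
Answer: 10404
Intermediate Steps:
t = -96 (t = -5 + (-148 + 57) = -5 - 91 = -96)
a = -6
I(q, Z) = -6
(t + I(5, -17))² = (-96 - 6)² = (-102)² = 10404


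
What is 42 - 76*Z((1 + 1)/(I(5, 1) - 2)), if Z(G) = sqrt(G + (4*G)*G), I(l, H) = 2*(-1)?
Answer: 42 - 38*sqrt(2) ≈ -11.740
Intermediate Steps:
I(l, H) = -2
Z(G) = sqrt(G + 4*G**2)
42 - 76*Z((1 + 1)/(I(5, 1) - 2)) = 42 - 76*sqrt((1 + 1)*(1 + 4*((1 + 1)/(-2 - 2)))/(-2 - 2)) = 42 - 76*sqrt(1/2) = 42 - 76*sqrt(2)/2 = 42 - 38*sqrt(2)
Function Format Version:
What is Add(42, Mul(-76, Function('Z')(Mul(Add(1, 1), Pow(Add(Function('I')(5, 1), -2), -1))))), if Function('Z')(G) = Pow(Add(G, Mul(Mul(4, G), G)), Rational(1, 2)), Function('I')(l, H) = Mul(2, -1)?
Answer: Add(42, Mul(-38, Pow(2, Rational(1, 2)))) ≈ -11.740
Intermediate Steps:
Function('I')(l, H) = -2
Function('Z')(G) = Pow(Add(G, Mul(4, Pow(G, 2))), Rational(1, 2))
Add(42, Mul(-76, Function('Z')(Mul(Add(1, 1), Pow(Add(Function('I')(5, 1), -2), -1))))) = Add(42, Mul(-76, Pow(Mul(Mul(Add(1, 1), Pow(Add(-2, -2), -1)), Add(1, Mul(4, Mul(Add(1, 1), Pow(Add(-2, -2), -1))))), Rational(1, 2)))) = Add(42, Mul(-76, Pow(Mul(Mul(2, Pow(-4, -1)), Add(1, Mul(4, Mul(2, Pow(-4, -1))))), Rational(1, 2)))) = Add(42, Mul(-76, Pow(Mul(Mul(2, Rational(-1, 4)), Add(1, Mul(4, Mul(2, Rational(-1, 4))))), Rational(1, 2)))) = Add(42, Mul(-76, Pow(Mul(Rational(-1, 2), Add(1, Mul(4, Rational(-1, 2)))), Rational(1, 2)))) = Add(42, Mul(-76, Pow(Mul(Rational(-1, 2), Add(1, -2)), Rational(1, 2)))) = Add(42, Mul(-76, Pow(Mul(Rational(-1, 2), -1), Rational(1, 2)))) = Add(42, Mul(-76, Pow(Rational(1, 2), Rational(1, 2)))) = Add(42, Mul(-76, Mul(Rational(1, 2), Pow(2, Rational(1, 2))))) = Add(42, Mul(-38, Pow(2, Rational(1, 2))))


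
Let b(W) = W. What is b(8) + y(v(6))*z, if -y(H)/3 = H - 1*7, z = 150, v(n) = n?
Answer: 458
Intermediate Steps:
y(H) = 21 - 3*H (y(H) = -3*(H - 1*7) = -3*(H - 7) = -3*(-7 + H) = 21 - 3*H)
b(8) + y(v(6))*z = 8 + (21 - 3*6)*150 = 8 + (21 - 18)*150 = 8 + 3*150 = 8 + 450 = 458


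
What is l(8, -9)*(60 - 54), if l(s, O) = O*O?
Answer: 486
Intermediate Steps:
l(s, O) = O²
l(8, -9)*(60 - 54) = (-9)²*(60 - 54) = 81*6 = 486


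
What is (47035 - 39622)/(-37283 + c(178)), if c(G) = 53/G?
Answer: -439838/2212107 ≈ -0.19883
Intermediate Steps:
(47035 - 39622)/(-37283 + c(178)) = (47035 - 39622)/(-37283 + 53/178) = 7413/(-37283 + 53*(1/178)) = 7413/(-37283 + 53/178) = 7413/(-6636321/178) = 7413*(-178/6636321) = -439838/2212107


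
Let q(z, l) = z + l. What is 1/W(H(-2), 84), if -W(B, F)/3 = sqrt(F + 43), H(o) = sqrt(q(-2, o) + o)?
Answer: -sqrt(127)/381 ≈ -0.029579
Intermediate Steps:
q(z, l) = l + z
H(o) = sqrt(-2 + 2*o) (H(o) = sqrt((o - 2) + o) = sqrt((-2 + o) + o) = sqrt(-2 + 2*o))
W(B, F) = -3*sqrt(43 + F) (W(B, F) = -3*sqrt(F + 43) = -3*sqrt(43 + F))
1/W(H(-2), 84) = 1/(-3*sqrt(43 + 84)) = 1/(-3*sqrt(127)) = -sqrt(127)/381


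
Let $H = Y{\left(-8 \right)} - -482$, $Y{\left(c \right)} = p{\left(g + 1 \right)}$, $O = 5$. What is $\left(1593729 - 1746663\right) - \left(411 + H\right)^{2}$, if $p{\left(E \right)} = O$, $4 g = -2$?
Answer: $-959338$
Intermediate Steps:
$g = - \frac{1}{2}$ ($g = \frac{1}{4} \left(-2\right) = - \frac{1}{2} \approx -0.5$)
$p{\left(E \right)} = 5$
$Y{\left(c \right)} = 5$
$H = 487$ ($H = 5 - -482 = 5 + 482 = 487$)
$\left(1593729 - 1746663\right) - \left(411 + H\right)^{2} = \left(1593729 - 1746663\right) - \left(411 + 487\right)^{2} = \left(1593729 - 1746663\right) - 898^{2} = -152934 - 806404 = -959338$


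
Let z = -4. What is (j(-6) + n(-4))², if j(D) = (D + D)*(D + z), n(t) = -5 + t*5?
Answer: 9025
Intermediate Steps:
n(t) = -5 + 5*t
j(D) = 2*D*(-4 + D) (j(D) = (D + D)*(D - 4) = (2*D)*(-4 + D) = 2*D*(-4 + D))
(j(-6) + n(-4))² = (2*(-6)*(-4 - 6) + (-5 + 5*(-4)))² = (2*(-6)*(-10) + (-5 - 20))² = (120 - 25)² = 95² = 9025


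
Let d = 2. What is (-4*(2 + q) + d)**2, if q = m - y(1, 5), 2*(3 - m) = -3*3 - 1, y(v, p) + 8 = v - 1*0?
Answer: 4356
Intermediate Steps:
y(v, p) = -8 + v (y(v, p) = -8 + (v - 1*0) = -8 + (v + 0) = -8 + v)
m = 8 (m = 3 - (-3*3 - 1)/2 = 3 - (-9 - 1)/2 = 3 - 1/2*(-10) = 3 + 5 = 8)
q = 15 (q = 8 - (-8 + 1) = 8 - 1*(-7) = 8 + 7 = 15)
(-4*(2 + q) + d)**2 = (-4*(2 + 15) + 2)**2 = (-4*17 + 2)**2 = (-68 + 2)**2 = (-66)**2 = 4356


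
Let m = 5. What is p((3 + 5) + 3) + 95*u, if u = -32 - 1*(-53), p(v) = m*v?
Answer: 2050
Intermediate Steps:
p(v) = 5*v
u = 21 (u = -32 + 53 = 21)
p((3 + 5) + 3) + 95*u = 5*((3 + 5) + 3) + 95*21 = 5*(8 + 3) + 1995 = 5*11 + 1995 = 55 + 1995 = 2050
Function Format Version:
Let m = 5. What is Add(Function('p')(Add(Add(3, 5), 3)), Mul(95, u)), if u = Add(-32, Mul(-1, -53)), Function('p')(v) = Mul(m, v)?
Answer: 2050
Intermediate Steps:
Function('p')(v) = Mul(5, v)
u = 21 (u = Add(-32, 53) = 21)
Add(Function('p')(Add(Add(3, 5), 3)), Mul(95, u)) = Add(Mul(5, Add(Add(3, 5), 3)), Mul(95, 21)) = Add(Mul(5, Add(8, 3)), 1995) = Add(Mul(5, 11), 1995) = Add(55, 1995) = 2050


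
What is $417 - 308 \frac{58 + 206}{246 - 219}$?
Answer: $- \frac{23351}{9} \approx -2594.6$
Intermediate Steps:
$417 - 308 \frac{58 + 206}{246 - 219} = 417 - 308 \cdot \frac{264}{27} = 417 - 308 \cdot 264 \cdot \frac{1}{27} = 417 - \frac{27104}{9} = - \frac{23351}{9}$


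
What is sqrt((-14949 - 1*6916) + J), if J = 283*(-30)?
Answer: I*sqrt(30355) ≈ 174.23*I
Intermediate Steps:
J = -8490
sqrt((-14949 - 1*6916) + J) = sqrt((-14949 - 1*6916) - 8490) = sqrt((-14949 - 6916) - 8490) = sqrt(-21865 - 8490) = sqrt(-30355) = I*sqrt(30355)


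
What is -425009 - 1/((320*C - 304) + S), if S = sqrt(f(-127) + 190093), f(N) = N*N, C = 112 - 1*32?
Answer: -135935174803921/319840697 + sqrt(206222)/639681394 ≈ -4.2501e+5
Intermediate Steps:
C = 80 (C = 112 - 32 = 80)
f(N) = N**2
S = sqrt(206222) (S = sqrt((-127)**2 + 190093) = sqrt(16129 + 190093) = sqrt(206222) ≈ 454.12)
-425009 - 1/((320*C - 304) + S) = -425009 - 1/((320*80 - 304) + sqrt(206222)) = -425009 - 1/((25600 - 304) + sqrt(206222)) = -425009 - 1/(25296 + sqrt(206222))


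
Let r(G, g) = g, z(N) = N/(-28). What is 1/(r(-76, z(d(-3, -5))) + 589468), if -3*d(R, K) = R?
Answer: 28/16505103 ≈ 1.6964e-6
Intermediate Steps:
d(R, K) = -R/3
z(N) = -N/28 (z(N) = N*(-1/28) = -N/28)
1/(r(-76, z(d(-3, -5))) + 589468) = 1/(-(-1)*(-3)/84 + 589468) = 1/(-1/28*1 + 589468) = 1/(-1/28 + 589468) = 1/(16505103/28) = 28/16505103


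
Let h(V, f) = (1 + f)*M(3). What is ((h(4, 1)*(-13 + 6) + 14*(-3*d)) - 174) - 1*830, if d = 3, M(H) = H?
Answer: -1172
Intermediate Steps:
h(V, f) = 3 + 3*f (h(V, f) = (1 + f)*3 = 3 + 3*f)
((h(4, 1)*(-13 + 6) + 14*(-3*d)) - 174) - 1*830 = (((3 + 3*1)*(-13 + 6) + 14*(-3*3)) - 174) - 1*830 = (((3 + 3)*(-7) + 14*(-9)) - 174) - 830 = ((6*(-7) - 126) - 174) - 830 = ((-42 - 126) - 174) - 830 = (-168 - 174) - 830 = -342 - 830 = -1172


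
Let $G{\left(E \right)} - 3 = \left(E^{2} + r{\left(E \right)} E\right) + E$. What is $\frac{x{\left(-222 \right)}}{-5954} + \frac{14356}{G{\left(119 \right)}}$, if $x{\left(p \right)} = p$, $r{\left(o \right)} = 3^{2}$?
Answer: $\frac{22221053}{22854429} \approx 0.97229$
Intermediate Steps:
$r{\left(o \right)} = 9$
$G{\left(E \right)} = 3 + E^{2} + 10 E$ ($G{\left(E \right)} = 3 + \left(\left(E^{2} + 9 E\right) + E\right) = 3 + \left(E^{2} + 10 E\right) = 3 + E^{2} + 10 E$)
$\frac{x{\left(-222 \right)}}{-5954} + \frac{14356}{G{\left(119 \right)}} = - \frac{222}{-5954} + \frac{14356}{3 + 119^{2} + 10 \cdot 119} = \left(-222\right) \left(- \frac{1}{5954}\right) + \frac{14356}{3 + 14161 + 1190} = \frac{111}{2977} + \frac{14356}{15354} = \frac{111}{2977} + 14356 \cdot \frac{1}{15354} = \frac{111}{2977} + \frac{7178}{7677} = \frac{22221053}{22854429}$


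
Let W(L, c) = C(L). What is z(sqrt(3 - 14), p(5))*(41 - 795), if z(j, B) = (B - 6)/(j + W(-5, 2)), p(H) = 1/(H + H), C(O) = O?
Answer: -22243/36 - 22243*I*sqrt(11)/180 ≈ -617.86 - 409.84*I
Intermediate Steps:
W(L, c) = L
p(H) = 1/(2*H)
z(j, B) = (-6 + B)/(-5 + j) (z(j, B) = (B - 6)/(j - 5) = (-6 + B)/(-5 + j))
z(sqrt(3 - 14), p(5))*(41 - 795) = ((-6 + (1/2)/5)/(-5 + sqrt(3 - 14)))*(41 - 795) = ((-6 + (1/2)*(1/5))/(-5 + sqrt(-11)))*(-754) = ((-6 + 1/10)/(-5 + I*sqrt(11)))*(-754) = (-59/10/(-5 + I*sqrt(11)))*(-754) = -59/(10*(-5 + I*sqrt(11)))*(-754) = 22243/(5*(-5 + I*sqrt(11)))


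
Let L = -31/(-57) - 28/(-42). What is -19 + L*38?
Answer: 27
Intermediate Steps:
L = 23/19 (L = -31*(-1/57) - 28*(-1/42) = 31/57 + ⅔ = 23/19 ≈ 1.2105)
-19 + L*38 = -19 + (23/19)*38 = -19 + 46 = 27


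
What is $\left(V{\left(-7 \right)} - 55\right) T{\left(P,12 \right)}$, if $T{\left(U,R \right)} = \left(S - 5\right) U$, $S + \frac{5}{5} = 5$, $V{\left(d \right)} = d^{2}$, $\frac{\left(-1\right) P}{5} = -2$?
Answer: $60$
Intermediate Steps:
$P = 10$ ($P = \left(-5\right) \left(-2\right) = 10$)
$S = 4$ ($S = -1 + 5 = 4$)
$T{\left(U,R \right)} = - U$ ($T{\left(U,R \right)} = \left(4 - 5\right) U = - U$)
$\left(V{\left(-7 \right)} - 55\right) T{\left(P,12 \right)} = \left(\left(-7\right)^{2} - 55\right) \left(\left(-1\right) 10\right) = \left(49 - 55\right) \left(-10\right) = \left(-6\right) \left(-10\right) = 60$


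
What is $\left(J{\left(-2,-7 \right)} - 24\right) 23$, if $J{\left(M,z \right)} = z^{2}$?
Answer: $575$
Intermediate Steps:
$\left(J{\left(-2,-7 \right)} - 24\right) 23 = \left(\left(-7\right)^{2} - 24\right) 23 = \left(49 - 24\right) 23 = 25 \cdot 23 = 575$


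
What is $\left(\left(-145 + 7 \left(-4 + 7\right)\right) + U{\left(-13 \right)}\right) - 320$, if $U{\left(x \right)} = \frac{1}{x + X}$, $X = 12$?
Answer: $-445$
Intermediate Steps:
$U{\left(x \right)} = \frac{1}{12 + x}$ ($U{\left(x \right)} = \frac{1}{x + 12} = \frac{1}{12 + x}$)
$\left(\left(-145 + 7 \left(-4 + 7\right)\right) + U{\left(-13 \right)}\right) - 320 = \left(\left(-145 + 7 \left(-4 + 7\right)\right) + \frac{1}{12 - 13}\right) - 320 = \left(\left(-145 + 7 \cdot 3\right) + \frac{1}{-1}\right) - 320 = \left(\left(-145 + 21\right) - 1\right) - 320 = \left(-124 - 1\right) - 320 = -125 - 320 = -445$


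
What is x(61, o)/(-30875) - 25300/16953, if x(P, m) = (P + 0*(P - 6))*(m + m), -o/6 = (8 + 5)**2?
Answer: 101237248/40263375 ≈ 2.5144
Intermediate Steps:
o = -1014 (o = -6*(8 + 5)**2 = -6*13**2 = -6*169 = -1014)
x(P, m) = 2*P*m (x(P, m) = (P + 0*(-6 + P))*(2*m) = (P + 0)*(2*m) = P*(2*m) = 2*P*m)
x(61, o)/(-30875) - 25300/16953 = (2*61*(-1014))/(-30875) - 25300/16953 = -123708*(-1/30875) - 25300*1/16953 = 9516/2375 - 25300/16953 = 101237248/40263375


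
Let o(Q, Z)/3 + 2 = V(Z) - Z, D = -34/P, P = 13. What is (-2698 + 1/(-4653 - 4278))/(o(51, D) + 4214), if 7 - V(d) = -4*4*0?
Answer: -24095839/37839273 ≈ -0.63679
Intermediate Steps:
D = -34/13 ≈ -2.6154
V(d) = 7 (V(d) = 7 - (-4*4)*0 = 7 - (-16)*0 = 7 - 1*0 = 7 + 0 = 7)
o(Q, Z) = 15 - 3*Z (o(Q, Z) = -6 + 3*(7 - Z) = -6 + (21 - 3*Z) = 15 - 3*Z)
(-2698 + 1/(-4653 - 4278))/(o(51, D) + 4214) = (-2698 + 1/(-4653 - 4278))/((15 - 3*(-34/13)) + 4214) = (-2698 + 1/(-8931))/((15 + 102/13) + 4214) = (-2698 - 1/8931)/(297/13 + 4214) = -24095839/(8931*55079/13) = -24095839/8931*13/55079 = -24095839/37839273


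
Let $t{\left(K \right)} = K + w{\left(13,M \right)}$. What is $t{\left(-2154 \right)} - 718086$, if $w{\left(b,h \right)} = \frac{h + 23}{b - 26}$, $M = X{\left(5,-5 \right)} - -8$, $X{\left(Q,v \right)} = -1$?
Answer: $- \frac{9363150}{13} \approx -7.2024 \cdot 10^{5}$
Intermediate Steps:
$M = 7$ ($M = -1 - -8 = -1 + 8 = 7$)
$w{\left(b,h \right)} = \frac{23 + h}{-26 + b}$
$t{\left(K \right)} = - \frac{30}{13} + K$ ($t{\left(K \right)} = K + \frac{23 + 7}{-26 + 13} = K + \frac{1}{-13} \cdot 30 = K - \frac{30}{13} = - \frac{30}{13} + K$)
$t{\left(-2154 \right)} - 718086 = \left(- \frac{30}{13} - 2154\right) - 718086 = - \frac{28032}{13} - 718086 = - \frac{9363150}{13}$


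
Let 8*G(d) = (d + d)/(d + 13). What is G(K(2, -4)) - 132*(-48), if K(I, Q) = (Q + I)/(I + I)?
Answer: 633599/100 ≈ 6336.0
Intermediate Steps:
K(I, Q) = (I + Q)/(2*I) (K(I, Q) = (I + Q)/((2*I)) = (I + Q)*(1/(2*I)) = (I + Q)/(2*I))
G(d) = d/(4*(13 + d)) (G(d) = ((d + d)/(d + 13))/8 = ((2*d)/(13 + d))/8 = (2*d/(13 + d))/8 = d/(4*(13 + d)))
G(K(2, -4)) - 132*(-48) = ((½)*(2 - 4)/2)/(4*(13 + (½)*(2 - 4)/2)) - 132*(-48) = ((½)*(½)*(-2))/(4*(13 + (½)*(½)*(-2))) + 6336 = (¼)*(-½)/(13 - ½) + 6336 = (¼)*(-½)/(25/2) + 6336 = (¼)*(-½)*(2/25) + 6336 = -1/100 + 6336 = 633599/100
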